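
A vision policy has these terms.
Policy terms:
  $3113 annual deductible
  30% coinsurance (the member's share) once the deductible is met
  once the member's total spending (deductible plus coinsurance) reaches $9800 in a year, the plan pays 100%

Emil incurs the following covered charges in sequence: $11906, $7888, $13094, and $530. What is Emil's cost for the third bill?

$1682.70

#1 ($11906): deductible takes $3113, $8793 remains; coinsurance $8793 × 30% = $2637.90. Cost to member: $5750.90. OOP to date $5750.90.
#2 ($7888): 30% coinsurance on $7888 = $2366.40. Cost to member: $2366.40. OOP to date $8117.30.
#3 ($13094): 30% coinsurance on $13094 = $3928.20. That would push OOP to $12045.50, over the $9800 cap, so member pays $9800 − $8117.30 = $1682.70.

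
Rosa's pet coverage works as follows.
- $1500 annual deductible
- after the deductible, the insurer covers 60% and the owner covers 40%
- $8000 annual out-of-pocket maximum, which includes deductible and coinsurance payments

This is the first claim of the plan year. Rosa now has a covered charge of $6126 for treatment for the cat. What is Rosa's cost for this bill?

$3350.40

Nothing has been paid toward the $1500 deductible, so the first $1500 of this charge is applied there.
After the $1500 deductible portion, $6126 − $1500 = $4626 is subject to coinsurance.
Coinsurance: $4626 × 40% = $1850.40.
That puts the owner's cost at $1500 + $1850.40 = $3350.40 before any cap.
Total out-of-pocket so far would be $0 + $3350.40 = $3350.40, below the $8000 cap — no reduction.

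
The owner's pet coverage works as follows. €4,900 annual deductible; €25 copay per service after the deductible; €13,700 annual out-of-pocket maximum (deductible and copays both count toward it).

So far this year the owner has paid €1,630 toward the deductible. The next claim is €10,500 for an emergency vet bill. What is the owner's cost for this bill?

€3,295

Deductible still to meet: €4,900 − €1,630 = €3,270.
That leaves €10,500 − €3,270 = €7,230 for the copay.
Copay on this service: €25.
Owner responsibility before any cap: €3,270 + €25 = €3,295.
Cumulative spending €1,630 + €3,295 = €4,925 stays under the €13,700 maximum.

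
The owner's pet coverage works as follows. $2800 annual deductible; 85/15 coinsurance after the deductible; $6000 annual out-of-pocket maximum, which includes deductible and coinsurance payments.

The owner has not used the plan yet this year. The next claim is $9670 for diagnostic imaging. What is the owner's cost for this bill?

$3830.50

The full $2800 deductible is still open; $2800 of this bill applies to it.
The remaining $6870 (= $9670 − $2800) moves to coinsurance.
Owner's 15% share of $6870 is $1030.50.
That puts the owner's cost at $2800 + $1030.50 = $3830.50 before any cap.
Total out-of-pocket so far would be $0 + $3830.50 = $3830.50, below the $6000 cap — no reduction.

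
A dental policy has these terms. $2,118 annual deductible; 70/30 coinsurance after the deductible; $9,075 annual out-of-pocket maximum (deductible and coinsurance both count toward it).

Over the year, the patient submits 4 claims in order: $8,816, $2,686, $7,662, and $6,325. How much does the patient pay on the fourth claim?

$1,843.20

Bill 1, $8,816: deductible takes $2,118, $6,698 remains; coinsurance $6,698 × 30% = $2,009.40. Cost to patient: $4,127.40. OOP to date $4,127.40.
Bill 2, $2,686: deductible already satisfied, so patient's share is 30% × $2,686 = $805.80. Patient pays $805.80; OOP now $4,933.20.
Bill 3, $7,662: deductible already satisfied, so patient's share is 30% × $7,662 = $2,298.60. Patient owes $2,298.60 (running OOP $7,231.80).
Bill 4, $6,325: deductible met; 30% of $6,325 = $1,897.50. Adding that to $7,231.80 gives $9,129.30, past the $9,075 cap; patient pays only $9,075 − $7,231.80 = $1,843.20.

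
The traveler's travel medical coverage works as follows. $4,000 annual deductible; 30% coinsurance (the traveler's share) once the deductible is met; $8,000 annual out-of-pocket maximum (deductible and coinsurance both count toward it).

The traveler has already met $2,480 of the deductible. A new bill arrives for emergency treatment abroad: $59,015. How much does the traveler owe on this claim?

$5,520

Deductible still to meet: $4,000 − $2,480 = $1,520.
The remaining $57,495 (= $59,015 − $1,520) moves to coinsurance.
30% of $57,495 = $17,248.50 falls to the traveler.
So the traveler owes $1,520 + $17,248.50 = $18,768.50 before any cap.
That would bring total out-of-pocket to $21,248.50, past the $8,000 cap. The traveler is capped at $8,000 − $2,480 = $5,520 on this claim.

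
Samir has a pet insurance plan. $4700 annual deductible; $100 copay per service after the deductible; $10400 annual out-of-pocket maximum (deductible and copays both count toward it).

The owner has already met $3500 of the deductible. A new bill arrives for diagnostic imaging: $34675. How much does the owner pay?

Deductible still to meet: $4700 − $3500 = $1200.
After the $1200 deductible portion, $34675 − $1200 = $33475 is subject to the copay.
Copay on this service: $100.
So the owner owes $1200 + $100 = $1300 before any cap.
Cumulative spending $3500 + $1300 = $4800 stays under the $10400 maximum.

$1300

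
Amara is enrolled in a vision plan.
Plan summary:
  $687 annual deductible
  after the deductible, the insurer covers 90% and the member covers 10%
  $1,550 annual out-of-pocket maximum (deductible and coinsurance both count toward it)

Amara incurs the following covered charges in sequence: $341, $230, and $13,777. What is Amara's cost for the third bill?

Claim 1 — $341: all of it applies to the deductible. Member pays $341; OOP now $341.
Claim 2 — $230: entire amount goes to the deductible. Member pays $230; OOP now $571.
Claim 3 — $13,777: deductible takes $116, $13,661 remains; coinsurance $13,661 × 10% = $1,366.10. Together that's $116 + $1,366.10 = $1,482.10. OOP would hit $2,053.10 > $1,550, so the cap limits the member to $1,550 − $571 = $979.

$979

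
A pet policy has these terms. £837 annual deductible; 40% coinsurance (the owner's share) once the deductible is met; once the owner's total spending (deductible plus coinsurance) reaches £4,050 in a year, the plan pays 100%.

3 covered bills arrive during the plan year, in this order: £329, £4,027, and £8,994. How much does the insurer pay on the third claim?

Claim 1 (£329): entire amount goes to the deductible. Cost to owner: £329. OOP to date £329. Plan pays £329 − £329 = £0.
Claim 2 (£4,027): deductible takes £508, £3,519 remains; coinsurance £3,519 × 40% = £1,407.60. Cost to owner: £1,915.60. OOP to date £2,244.60. Plan pays £4,027 − £1,915.60 = £2,111.40.
Claim 3 (£8,994): 40% coinsurance on £8,994 = £3,597.60. Adding that to £2,244.60 gives £5,842.20, past the £4,050 cap; owner pays only £4,050 − £2,244.60 = £1,805.40. Insurer: £8,994 − £1,805.40 = £7,188.60.

£7,188.60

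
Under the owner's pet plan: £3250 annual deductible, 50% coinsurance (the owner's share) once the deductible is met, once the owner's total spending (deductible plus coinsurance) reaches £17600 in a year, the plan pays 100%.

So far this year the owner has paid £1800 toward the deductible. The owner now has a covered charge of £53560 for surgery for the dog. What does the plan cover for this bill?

£37760

Deductible still to meet: £3250 − £1800 = £1450.
After the £1450 deductible portion, £53560 − £1450 = £52110 is subject to coinsurance.
Owner's 50% share of £52110 is £26055.
Owner responsibility before any cap: £1450 + £26055 = £27505.
That would bring total out-of-pocket to £29305, past the £17600 cap. The owner is capped at £17600 − £1800 = £15800 on this claim.
The plan picks up £53560 − £15800 = £37760.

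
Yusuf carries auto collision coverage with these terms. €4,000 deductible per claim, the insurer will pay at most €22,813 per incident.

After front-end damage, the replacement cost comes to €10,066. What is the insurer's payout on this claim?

Less the €4,000 deductible: €10,066 − €4,000 = €6,066.
€6,066 is within the €22,813 limit, so the insurer pays €6,066.

€6,066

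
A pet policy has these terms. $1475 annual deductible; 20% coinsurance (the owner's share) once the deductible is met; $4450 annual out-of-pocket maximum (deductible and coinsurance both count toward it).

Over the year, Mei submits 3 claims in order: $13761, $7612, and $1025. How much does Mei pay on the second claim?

$517.80

Bill 1, $13761: deductible takes $1475, $12286 remains; 20% of $12286 = $2457.20. Cost to owner: $3932.20. OOP to date $3932.20.
Bill 2, $7612: deductible met; 20% of $7612 = $1522.40. OOP would hit $5454.60 > $4450, so the cap limits the owner to $4450 − $3932.20 = $517.80.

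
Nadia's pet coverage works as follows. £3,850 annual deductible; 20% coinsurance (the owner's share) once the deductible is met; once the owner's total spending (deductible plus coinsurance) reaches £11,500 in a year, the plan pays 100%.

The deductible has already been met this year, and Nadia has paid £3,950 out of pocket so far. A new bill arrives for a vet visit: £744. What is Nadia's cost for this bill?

£148.80

With the deductible met, the entire £744 is subject to coinsurance.
20% of £744 = £148.80 falls to the owner.
Cumulative spending £3,950 + £148.80 = £4,098.80 stays under the £11,500 maximum.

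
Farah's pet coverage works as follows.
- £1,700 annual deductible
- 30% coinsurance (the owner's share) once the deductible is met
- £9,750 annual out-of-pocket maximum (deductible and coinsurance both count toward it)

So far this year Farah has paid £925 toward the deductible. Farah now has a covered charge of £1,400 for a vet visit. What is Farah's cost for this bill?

Deductible still to meet: £1,700 − £925 = £775.
After the £775 deductible portion, £1,400 − £775 = £625 is subject to coinsurance.
Owner's 30% share of £625 is £187.50.
Owner responsibility before any cap: £775 + £187.50 = £962.50.
Total out-of-pocket so far would be £925 + £962.50 = £1,887.50, below the £9,750 cap — no reduction.

£962.50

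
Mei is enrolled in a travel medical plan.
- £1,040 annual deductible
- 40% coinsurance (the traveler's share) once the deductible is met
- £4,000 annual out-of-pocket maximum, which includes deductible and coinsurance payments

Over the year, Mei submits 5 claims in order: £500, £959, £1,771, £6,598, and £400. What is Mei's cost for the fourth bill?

Claim 1 (£500): entire amount goes to the deductible. Traveler owes £500 (running OOP £500).
Claim 2 (£959): £540 finishes the deductible; £419 goes to coinsurance; 40% of £419 = £167.60. Traveler owes £707.60 (running OOP £1,207.60).
Claim 3 (£1,771): deductible already satisfied, so traveler's share is 40% × £1,771 = £708.40. Cost to traveler: £708.40. OOP to date £1,916.
Claim 4 (£6,598): deductible met; 40% of £6,598 = £2,639.20. That would push OOP to £4,555.20, over the £4,000 cap, so traveler pays £4,000 − £1,916 = £2,084.

£2,084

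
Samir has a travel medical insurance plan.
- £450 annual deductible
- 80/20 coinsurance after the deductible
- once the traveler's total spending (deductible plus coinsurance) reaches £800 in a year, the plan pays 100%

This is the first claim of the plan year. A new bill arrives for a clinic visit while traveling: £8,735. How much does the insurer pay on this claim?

£7,935

Deductible not yet touched, so the first £450 of the bill goes to the deductible.
The remaining £8,285 (= £8,735 − £450) moves to coinsurance.
Traveler's 20% share of £8,285 is £1,657.
So the traveler owes £450 + £1,657 = £2,107 before any cap.
Adding £2,107 to the £0 already spent would give £2,107, which exceeds the £800 cap; the traveler pays just £800 − £0 = £800.
Insurer pays the balance: £8,735 − £800 = £7,935.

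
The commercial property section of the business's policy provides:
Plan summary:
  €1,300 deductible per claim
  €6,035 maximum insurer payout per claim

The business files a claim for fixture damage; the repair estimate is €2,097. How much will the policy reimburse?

Less the €1,300 deductible: €2,097 − €1,300 = €797.
€797 ≤ €6,035, so the limit doesn't bind; insurer pays €797.

€797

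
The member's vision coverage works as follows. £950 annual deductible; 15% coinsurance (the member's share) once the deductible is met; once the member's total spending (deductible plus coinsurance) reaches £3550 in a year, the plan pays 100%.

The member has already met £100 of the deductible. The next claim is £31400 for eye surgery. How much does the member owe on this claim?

£3450

£100 of the £950 deductible is already met, leaving £850.
The remaining £30550 (= £31400 − £850) moves to coinsurance.
15% of £30550 = £4582.50 falls to the member.
That puts the member's cost at £850 + £4582.50 = £5432.50 before any cap.
Year-to-date out-of-pocket would reach £100 + £5432.50 = £5532.50, above the £3550 maximum, so the member pays only £3550 − £100 = £3450.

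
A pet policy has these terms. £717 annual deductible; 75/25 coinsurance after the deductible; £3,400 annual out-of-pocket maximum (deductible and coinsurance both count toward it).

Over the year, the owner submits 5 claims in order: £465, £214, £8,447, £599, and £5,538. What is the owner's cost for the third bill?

£2,140.25

Claim 1 — £465: fully absorbed by the deductible. Owner owes £465 (running OOP £465).
Claim 2 — £214: fully absorbed by the deductible. Owner pays £214; OOP now £679.
Claim 3 — £8,447: deductible takes £38, £8,409 remains; 25% of £8,409 = £2,102.25. Owner owes £2,140.25 (running OOP £2,819.25).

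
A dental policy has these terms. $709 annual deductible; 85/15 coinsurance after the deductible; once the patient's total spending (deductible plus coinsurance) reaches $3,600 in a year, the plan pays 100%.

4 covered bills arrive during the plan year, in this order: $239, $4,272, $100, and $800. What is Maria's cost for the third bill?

$15

Bill 1, $239: all of it applies to the deductible. Patient owes $239 (running OOP $239).
Bill 2, $4,272: $470 to deductible, leaving $3,802; 15% of $3,802 = $570.30. Patient pays $1,040.30; OOP now $1,279.30.
Bill 3, $100: deductible met; 15% of $100 = $15. Cost to patient: $15. OOP to date $1,294.30.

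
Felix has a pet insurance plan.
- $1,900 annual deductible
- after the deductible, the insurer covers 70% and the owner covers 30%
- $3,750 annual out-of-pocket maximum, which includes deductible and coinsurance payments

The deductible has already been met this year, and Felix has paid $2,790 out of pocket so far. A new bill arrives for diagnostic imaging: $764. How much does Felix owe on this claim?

$229.20

The deductible is already satisfied, so the full bill goes to coinsurance.
Owner's 30% share of $764 is $229.20.
Total out-of-pocket so far would be $2,790 + $229.20 = $3,019.20, below the $3,750 cap — no reduction.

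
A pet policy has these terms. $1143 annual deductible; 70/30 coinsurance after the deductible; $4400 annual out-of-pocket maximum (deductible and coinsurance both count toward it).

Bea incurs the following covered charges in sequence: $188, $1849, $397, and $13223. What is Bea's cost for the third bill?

$119.10

#1 ($188): all of it applies to the deductible. Owner pays $188; OOP now $188.
#2 ($1849): deductible takes $955, $894 remains; 30% of $894 = $268.20. Owner pays $1223.20; OOP now $1411.20.
#3 ($397): deductible met; 30% of $397 = $119.10. Cost to owner: $119.10. OOP to date $1530.30.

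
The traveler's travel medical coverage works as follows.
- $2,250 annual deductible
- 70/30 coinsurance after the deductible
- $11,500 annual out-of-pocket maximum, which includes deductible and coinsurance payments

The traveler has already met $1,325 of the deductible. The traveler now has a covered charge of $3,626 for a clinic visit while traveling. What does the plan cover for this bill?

$1,890.70

$1,325 of the $2,250 deductible is already met, leaving $925.
That leaves $3,626 − $925 = $2,701 for coinsurance.
Traveler's 30% share of $2,701 is $810.30.
Traveler responsibility before any cap: $925 + $810.30 = $1,735.30.
Cumulative spending $1,325 + $1,735.30 = $3,060.30 stays under the $11,500 maximum.
Insurer pays the balance: $3,626 − $1,735.30 = $1,890.70.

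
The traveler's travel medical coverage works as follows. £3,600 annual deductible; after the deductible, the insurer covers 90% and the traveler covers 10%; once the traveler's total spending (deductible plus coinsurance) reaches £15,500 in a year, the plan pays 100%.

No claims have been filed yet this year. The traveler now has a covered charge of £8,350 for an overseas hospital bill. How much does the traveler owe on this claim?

£4,075

The full £3,600 deductible is still open; £3,600 of this bill applies to it.
After the £3,600 deductible portion, £8,350 − £3,600 = £4,750 is subject to coinsurance.
Coinsurance: £4,750 × 10% = £475.
Traveler responsibility before any cap: £3,600 + £475 = £4,075.
Year-to-date out-of-pocket becomes £0 + £4,075 = £4,075, still under the £15,500 maximum, so no cap applies.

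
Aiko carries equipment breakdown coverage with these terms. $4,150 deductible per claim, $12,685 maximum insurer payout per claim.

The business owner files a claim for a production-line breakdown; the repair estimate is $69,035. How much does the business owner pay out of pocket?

Subtract the deductible: $69,035 − $4,150 = $64,885.
$64,885 exceeds the $12,685 limit, so the insurer pays the limit: $12,685.
The business owner bears the rest of the original loss: $69,035 − $12,685 = $56,350.

$56,350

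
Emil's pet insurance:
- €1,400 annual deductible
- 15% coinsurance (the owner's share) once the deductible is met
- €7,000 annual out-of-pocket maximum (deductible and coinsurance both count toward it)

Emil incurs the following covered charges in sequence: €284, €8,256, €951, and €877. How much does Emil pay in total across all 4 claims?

Claim 1 — €284: entire amount goes to the deductible. Owner pays €284; OOP now €284.
Claim 2 — €8,256: €1,116 to deductible, leaving €7,140; 15% of €7,140 = €1,071. Owner pays €2,187; OOP now €2,471.
Claim 3 — €951: deductible met; 15% of €951 = €142.65. Cost to owner: €142.65. OOP to date €2,613.65.
Claim 4 — €877: 15% coinsurance on €877 = €131.55. Owner owes €131.55 (running OOP €2,745.20).
Total paid by the owner: €284 + €2,187 + €142.65 + €131.55 = €2,745.20.

€2,745.20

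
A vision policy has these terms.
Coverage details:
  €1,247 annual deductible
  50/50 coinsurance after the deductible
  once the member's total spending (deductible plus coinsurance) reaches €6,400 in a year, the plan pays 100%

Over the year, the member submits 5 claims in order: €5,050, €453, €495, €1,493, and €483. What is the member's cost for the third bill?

€247.50

Claim 1 — €5,050: €1,247 to deductible, leaving €3,803; 50% of €3,803 = €1,901.50. Member owes €3,148.50 (running OOP €3,148.50).
Claim 2 — €453: deductible already satisfied, so member's share is 50% × €453 = €226.50. Cost to member: €226.50. OOP to date €3,375.
Claim 3 — €495: deductible already satisfied, so member's share is 50% × €495 = €247.50. Cost to member: €247.50. OOP to date €3,622.50.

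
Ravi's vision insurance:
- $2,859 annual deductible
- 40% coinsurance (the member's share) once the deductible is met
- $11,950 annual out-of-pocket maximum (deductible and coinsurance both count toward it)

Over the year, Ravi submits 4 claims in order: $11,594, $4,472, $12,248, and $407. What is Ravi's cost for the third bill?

Bill 1, $11,594: $2,859 to deductible, leaving $8,735; coinsurance $8,735 × 40% = $3,494. Member owes $6,353 (running OOP $6,353).
Bill 2, $4,472: 40% coinsurance on $4,472 = $1,788.80. Cost to member: $1,788.80. OOP to date $8,141.80.
Bill 3, $12,248: deductible met; 40% of $12,248 = $4,899.20. OOP would hit $13,041 > $11,950, so the cap limits the member to $11,950 − $8,141.80 = $3,808.20.

$3,808.20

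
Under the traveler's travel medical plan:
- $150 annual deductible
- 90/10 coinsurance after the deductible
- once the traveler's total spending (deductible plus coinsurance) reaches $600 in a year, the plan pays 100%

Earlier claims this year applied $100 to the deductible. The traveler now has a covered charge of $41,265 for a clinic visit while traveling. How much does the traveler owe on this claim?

$500

Deductible still to meet: $150 − $100 = $50.
The remaining $41,215 (= $41,265 − $50) moves to coinsurance.
Traveler's 10% share of $41,215 is $4,121.50.
That puts the traveler's cost at $50 + $4,121.50 = $4,171.50 before any cap.
Year-to-date out-of-pocket would reach $100 + $4,171.50 = $4,271.50, above the $600 maximum, so the traveler pays only $600 − $100 = $500.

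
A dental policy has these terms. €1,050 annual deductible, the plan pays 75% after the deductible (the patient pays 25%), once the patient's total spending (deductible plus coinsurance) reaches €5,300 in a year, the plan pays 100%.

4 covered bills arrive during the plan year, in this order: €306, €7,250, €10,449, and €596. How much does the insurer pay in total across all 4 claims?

€13,301

Claim 1 — €306: entire amount goes to the deductible. Cost to patient: €306. OOP to date €306. Insurer: €306 − €306 = €0.
Claim 2 — €7,250: €744 finishes the deductible; €6,506 goes to coinsurance; coinsurance €6,506 × 25% = €1,626.50. Patient pays €2,370.50; OOP now €2,676.50. Insurer: €7,250 − €2,370.50 = €4,879.50.
Claim 3 — €10,449: deductible met; 25% of €10,449 = €2,612.25. Patient pays €2,612.25; OOP now €5,288.75. Insurer: €10,449 − €2,612.25 = €7,836.75.
Claim 4 — €596: deductible met; 25% of €596 = €149. OOP would hit €5,437.75 > €5,300, so the cap limits the patient to €5,300 − €5,288.75 = €11.25. Insurer: €596 − €11.25 = €584.75.
Insurer total: €0 + €4,879.50 + €7,836.75 + €584.75 = €13,301.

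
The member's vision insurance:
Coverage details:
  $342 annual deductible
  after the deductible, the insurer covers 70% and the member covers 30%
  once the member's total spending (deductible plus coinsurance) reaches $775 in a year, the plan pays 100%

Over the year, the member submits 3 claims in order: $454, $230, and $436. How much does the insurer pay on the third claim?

Claim 1 — $454: $342 to deductible, leaving $112; member's 30% is $33.60. Member owes $375.60 (running OOP $375.60). Plan pays $454 − $375.60 = $78.40.
Claim 2 — $230: deductible met; 30% of $230 = $69. Member owes $69 (running OOP $444.60). Plan pays $230 − $69 = $161.
Claim 3 — $436: deductible already satisfied, so member's share is 30% × $436 = $130.80. Member pays $130.80; OOP now $575.40. Plan pays $436 − $130.80 = $305.20.

$305.20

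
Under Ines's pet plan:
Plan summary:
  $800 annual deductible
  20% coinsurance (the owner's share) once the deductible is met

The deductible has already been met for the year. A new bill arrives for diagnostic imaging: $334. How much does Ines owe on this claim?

$66.80

With the deductible met, the entire $334 is subject to coinsurance.
20% of $334 = $66.80 falls to the owner.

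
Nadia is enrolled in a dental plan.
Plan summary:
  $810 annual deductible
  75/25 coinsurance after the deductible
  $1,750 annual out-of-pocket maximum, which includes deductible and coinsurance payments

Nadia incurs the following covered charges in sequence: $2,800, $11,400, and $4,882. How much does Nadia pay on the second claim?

$442.50

Bill 1, $2,800: $810 to deductible, leaving $1,990; coinsurance $1,990 × 25% = $497.50. Patient pays $1,307.50; OOP now $1,307.50.
Bill 2, $11,400: 25% coinsurance on $11,400 = $2,850. OOP would hit $4,157.50 > $1,750, so the cap limits the patient to $1,750 − $1,307.50 = $442.50.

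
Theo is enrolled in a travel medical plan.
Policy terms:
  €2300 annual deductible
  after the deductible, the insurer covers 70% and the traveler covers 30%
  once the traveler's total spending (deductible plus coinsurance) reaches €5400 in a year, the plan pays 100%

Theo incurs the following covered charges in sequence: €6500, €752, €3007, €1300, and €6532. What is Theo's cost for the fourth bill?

€390

Bill 1, €6500: €2300 finishes the deductible; €4200 goes to coinsurance; traveler's 30% is €1260. Traveler owes €3560 (running OOP €3560).
Bill 2, €752: 30% coinsurance on €752 = €225.60. Cost to traveler: €225.60. OOP to date €3785.60.
Bill 3, €3007: deductible met; 30% of €3007 = €902.10. Traveler owes €902.10 (running OOP €4687.70).
Bill 4, €1300: 30% coinsurance on €1300 = €390. Cost to traveler: €390. OOP to date €5077.70.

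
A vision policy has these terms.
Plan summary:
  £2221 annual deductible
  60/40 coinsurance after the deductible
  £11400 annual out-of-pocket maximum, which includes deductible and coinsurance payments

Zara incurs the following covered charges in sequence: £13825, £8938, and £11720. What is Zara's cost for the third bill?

£962.20

Claim 1 (£13825): £2221 to deductible, leaving £11604; coinsurance £11604 × 40% = £4641.60. Member pays £6862.60; OOP now £6862.60.
Claim 2 (£8938): 40% coinsurance on £8938 = £3575.20. Member pays £3575.20; OOP now £10437.80.
Claim 3 (£11720): deductible already satisfied, so member's share is 40% × £11720 = £4688. OOP would hit £15125.80 > £11400, so the cap limits the member to £11400 − £10437.80 = £962.20.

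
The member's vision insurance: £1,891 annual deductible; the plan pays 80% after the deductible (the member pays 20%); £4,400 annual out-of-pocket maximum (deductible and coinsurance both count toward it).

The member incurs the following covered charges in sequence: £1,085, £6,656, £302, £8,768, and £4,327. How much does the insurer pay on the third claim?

£241.60

Bill 1, £1,085: fully absorbed by the deductible. Cost to member: £1,085. OOP to date £1,085. Insurer: £1,085 − £1,085 = £0.
Bill 2, £6,656: £806 finishes the deductible; £5,850 goes to coinsurance; member's 20% is £1,170. Member pays £1,976; OOP now £3,061. Plan pays £6,656 − £1,976 = £4,680.
Bill 3, £302: deductible met; 20% of £302 = £60.40. Member owes £60.40 (running OOP £3,121.40). Plan pays £302 − £60.40 = £241.60.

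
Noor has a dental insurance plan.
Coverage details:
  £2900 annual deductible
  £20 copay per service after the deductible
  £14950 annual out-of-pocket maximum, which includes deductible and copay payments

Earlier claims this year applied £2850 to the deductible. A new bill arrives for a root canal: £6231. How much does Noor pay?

Deductible still to meet: £2900 − £2850 = £50.
The remaining £6181 (= £6231 − £50) moves to the copay.
Copay on this service: £20.
That puts the patient's cost at £50 + £20 = £70 before any cap.
Total out-of-pocket so far would be £2850 + £70 = £2920, below the £14950 cap — no reduction.

£70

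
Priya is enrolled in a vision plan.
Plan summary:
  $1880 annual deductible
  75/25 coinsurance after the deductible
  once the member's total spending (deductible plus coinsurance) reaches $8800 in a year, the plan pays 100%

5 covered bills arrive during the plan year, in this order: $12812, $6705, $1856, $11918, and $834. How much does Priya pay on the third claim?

#1 ($12812): $1880 finishes the deductible; $10932 goes to coinsurance; coinsurance $10932 × 25% = $2733. Member owes $4613 (running OOP $4613).
#2 ($6705): 25% coinsurance on $6705 = $1676.25. Member pays $1676.25; OOP now $6289.25.
#3 ($1856): deductible already satisfied, so member's share is 25% × $1856 = $464. Member pays $464; OOP now $6753.25.

$464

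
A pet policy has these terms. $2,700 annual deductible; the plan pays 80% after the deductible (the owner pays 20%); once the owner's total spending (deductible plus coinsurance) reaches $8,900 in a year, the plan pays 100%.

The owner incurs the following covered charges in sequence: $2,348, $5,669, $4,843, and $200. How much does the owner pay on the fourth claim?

$40

#1 ($2,348): fully absorbed by the deductible. Owner pays $2,348; OOP now $2,348.
#2 ($5,669): $352 to deductible, leaving $5,317; coinsurance $5,317 × 20% = $1,063.40. Owner owes $1,415.40 (running OOP $3,763.40).
#3 ($4,843): deductible already satisfied, so owner's share is 20% × $4,843 = $968.60. Owner pays $968.60; OOP now $4,732.
#4 ($200): deductible met; 20% of $200 = $40. Cost to owner: $40. OOP to date $4,772.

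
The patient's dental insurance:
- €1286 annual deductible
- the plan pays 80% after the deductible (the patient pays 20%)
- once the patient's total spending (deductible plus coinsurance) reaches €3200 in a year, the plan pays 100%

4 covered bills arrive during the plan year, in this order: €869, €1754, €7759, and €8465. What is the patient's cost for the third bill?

€1551.80

Claim 1 — €869: entire amount goes to the deductible. Cost to patient: €869. OOP to date €869.
Claim 2 — €1754: deductible takes €417, €1337 remains; patient's 20% is €267.40. Cost to patient: €684.40. OOP to date €1553.40.
Claim 3 — €7759: deductible met; 20% of €7759 = €1551.80. Patient owes €1551.80 (running OOP €3105.20).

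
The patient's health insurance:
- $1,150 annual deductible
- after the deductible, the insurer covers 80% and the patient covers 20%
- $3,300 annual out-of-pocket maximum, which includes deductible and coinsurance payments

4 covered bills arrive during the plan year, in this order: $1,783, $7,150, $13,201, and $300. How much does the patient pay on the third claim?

$593.40

Bill 1, $1,783: $1,150 finishes the deductible; $633 goes to coinsurance; patient's 20% is $126.60. Cost to patient: $1,276.60. OOP to date $1,276.60.
Bill 2, $7,150: deductible met; 20% of $7,150 = $1,430. Patient owes $1,430 (running OOP $2,706.60).
Bill 3, $13,201: deductible met; 20% of $13,201 = $2,640.20. Adding that to $2,706.60 gives $5,346.80, past the $3,300 cap; patient pays only $3,300 − $2,706.60 = $593.40.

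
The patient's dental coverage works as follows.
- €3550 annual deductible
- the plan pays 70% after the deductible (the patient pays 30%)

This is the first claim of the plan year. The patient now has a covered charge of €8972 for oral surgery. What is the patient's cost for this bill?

Nothing has been paid toward the €3550 deductible, so the first €3550 of this charge is applied there.
That leaves €8972 − €3550 = €5422 for coinsurance.
Coinsurance: €5422 × 30% = €1626.60.
Patient responsibility: €3550 + €1626.60 = €5176.60.

€5176.60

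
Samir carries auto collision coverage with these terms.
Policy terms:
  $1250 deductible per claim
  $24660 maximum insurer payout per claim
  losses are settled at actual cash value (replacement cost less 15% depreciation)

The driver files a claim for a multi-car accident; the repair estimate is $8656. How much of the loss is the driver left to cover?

At 15% depreciation, ACV = $8656 − $1298.40 = $7357.60.
After the deductible, $7357.60 − $1250 = $6107.60 remains.
$6107.60 is within the $24660 limit, so the insurer pays $6107.60.
The driver bears the rest of the original loss: $8656 − $6107.60 = $2548.40.

$2548.40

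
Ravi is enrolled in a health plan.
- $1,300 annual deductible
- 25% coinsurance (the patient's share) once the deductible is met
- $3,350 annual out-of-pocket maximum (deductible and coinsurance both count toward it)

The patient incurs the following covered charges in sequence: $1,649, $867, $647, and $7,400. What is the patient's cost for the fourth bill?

Bill 1, $1,649: $1,300 finishes the deductible; $349 goes to coinsurance; 25% of $349 = $87.25. Patient pays $1,387.25; OOP now $1,387.25.
Bill 2, $867: deductible met; 25% of $867 = $216.75. Patient owes $216.75 (running OOP $1,604).
Bill 3, $647: deductible already satisfied, so patient's share is 25% × $647 = $161.75. Patient owes $161.75 (running OOP $1,765.75).
Bill 4, $7,400: 25% coinsurance on $7,400 = $1,850. Adding that to $1,765.75 gives $3,615.75, past the $3,350 cap; patient pays only $3,350 − $1,765.75 = $1,584.25.

$1,584.25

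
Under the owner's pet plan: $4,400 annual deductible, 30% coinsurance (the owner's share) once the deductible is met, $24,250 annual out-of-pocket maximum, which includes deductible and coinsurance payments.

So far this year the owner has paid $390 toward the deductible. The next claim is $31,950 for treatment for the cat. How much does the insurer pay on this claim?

$19,558

Remaining deductible: $4,400 − $390 = $4,010.
That leaves $31,950 − $4,010 = $27,940 for coinsurance.
Owner's 30% share of $27,940 is $8,382.
So the owner owes $4,010 + $8,382 = $12,392 before any cap.
Total out-of-pocket so far would be $390 + $12,392 = $12,782, below the $24,250 cap — no reduction.
The insurer covers the remainder: $31,950 − $12,392 = $19,558.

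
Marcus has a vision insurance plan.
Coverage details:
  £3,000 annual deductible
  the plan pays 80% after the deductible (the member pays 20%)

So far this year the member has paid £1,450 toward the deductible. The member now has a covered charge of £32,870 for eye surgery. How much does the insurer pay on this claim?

£1,450 of the £3,000 deductible is already met, leaving £1,550.
After the £1,550 deductible portion, £32,870 − £1,550 = £31,320 is subject to coinsurance.
20% of £31,320 = £6,264 falls to the member.
That puts the member's cost at £1,550 + £6,264 = £7,814.
The insurer covers the remainder: £32,870 − £7,814 = £25,056.

£25,056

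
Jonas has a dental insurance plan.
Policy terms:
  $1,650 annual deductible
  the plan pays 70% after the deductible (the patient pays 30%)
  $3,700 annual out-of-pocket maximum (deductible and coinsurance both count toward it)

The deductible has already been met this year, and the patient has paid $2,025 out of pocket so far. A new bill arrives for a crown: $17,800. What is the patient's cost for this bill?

With the deductible met, the entire $17,800 is subject to coinsurance.
30% of $17,800 = $5,340 falls to the patient.
Adding $5,340 to the $2,025 already spent would give $7,365, which exceeds the $3,700 cap; the patient pays just $3,700 − $2,025 = $1,675.

$1,675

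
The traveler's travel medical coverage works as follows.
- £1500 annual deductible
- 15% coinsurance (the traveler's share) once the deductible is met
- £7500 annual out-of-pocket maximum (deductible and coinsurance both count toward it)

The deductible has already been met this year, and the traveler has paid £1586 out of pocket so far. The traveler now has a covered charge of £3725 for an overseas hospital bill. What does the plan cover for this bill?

£3166.25

The deductible is already satisfied, so the full bill goes to coinsurance.
Coinsurance: £3725 × 15% = £558.75.
Cumulative spending £1586 + £558.75 = £2144.75 stays under the £7500 maximum.
The insurer covers the remainder: £3725 − £558.75 = £3166.25.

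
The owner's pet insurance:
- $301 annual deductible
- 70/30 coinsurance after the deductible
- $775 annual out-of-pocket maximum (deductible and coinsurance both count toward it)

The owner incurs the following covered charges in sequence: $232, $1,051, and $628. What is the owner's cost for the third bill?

Bill 1, $232: entire amount goes to the deductible. Cost to owner: $232. OOP to date $232.
Bill 2, $1,051: $69 finishes the deductible; $982 goes to coinsurance; owner's 30% is $294.60. Owner pays $363.60; OOP now $595.60.
Bill 3, $628: deductible already satisfied, so owner's share is 30% × $628 = $188.40. That would push OOP to $784, over the $775 cap, so owner pays $775 − $595.60 = $179.40.

$179.40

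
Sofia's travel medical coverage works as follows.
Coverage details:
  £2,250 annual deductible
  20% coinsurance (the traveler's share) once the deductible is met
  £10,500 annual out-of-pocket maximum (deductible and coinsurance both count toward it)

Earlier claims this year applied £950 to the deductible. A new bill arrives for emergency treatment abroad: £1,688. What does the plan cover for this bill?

£310.40

Remaining deductible: £2,250 − £950 = £1,300.
That leaves £1,688 − £1,300 = £388 for coinsurance.
20% of £388 = £77.60 falls to the traveler.
Traveler responsibility before any cap: £1,300 + £77.60 = £1,377.60.
Cumulative spending £950 + £1,377.60 = £2,327.60 stays under the £10,500 maximum.
The insurer covers the remainder: £1,688 − £1,377.60 = £310.40.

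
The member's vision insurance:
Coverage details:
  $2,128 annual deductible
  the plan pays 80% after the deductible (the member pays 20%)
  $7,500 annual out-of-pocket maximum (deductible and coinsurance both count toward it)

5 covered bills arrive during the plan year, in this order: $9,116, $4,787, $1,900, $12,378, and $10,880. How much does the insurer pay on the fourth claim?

Claim 1 ($9,116): deductible takes $2,128, $6,988 remains; 20% of $6,988 = $1,397.60. Cost to member: $3,525.60. OOP to date $3,525.60. Plan pays $9,116 − $3,525.60 = $5,590.40.
Claim 2 ($4,787): deductible met; 20% of $4,787 = $957.40. Cost to member: $957.40. OOP to date $4,483. Insurer: $4,787 − $957.40 = $3,829.60.
Claim 3 ($1,900): 20% coinsurance on $1,900 = $380. Member pays $380; OOP now $4,863. Insurer: $1,900 − $380 = $1,520.
Claim 4 ($12,378): 20% coinsurance on $12,378 = $2,475.60. Cost to member: $2,475.60. OOP to date $7,338.60. Insurer: $12,378 − $2,475.60 = $9,902.40.

$9,902.40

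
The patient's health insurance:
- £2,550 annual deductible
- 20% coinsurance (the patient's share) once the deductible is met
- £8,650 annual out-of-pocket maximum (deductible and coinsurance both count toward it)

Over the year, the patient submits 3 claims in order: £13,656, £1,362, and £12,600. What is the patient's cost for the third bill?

Claim 1 — £13,656: deductible takes £2,550, £11,106 remains; 20% of £11,106 = £2,221.20. Patient owes £4,771.20 (running OOP £4,771.20).
Claim 2 — £1,362: deductible met; 20% of £1,362 = £272.40. Patient owes £272.40 (running OOP £5,043.60).
Claim 3 — £12,600: deductible already satisfied, so patient's share is 20% × £12,600 = £2,520. Patient pays £2,520; OOP now £7,563.60.

£2,520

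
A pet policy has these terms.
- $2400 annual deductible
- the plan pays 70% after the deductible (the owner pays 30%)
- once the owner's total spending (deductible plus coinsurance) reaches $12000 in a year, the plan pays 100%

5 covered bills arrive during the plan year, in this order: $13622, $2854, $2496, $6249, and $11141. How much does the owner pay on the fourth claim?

#1 ($13622): $2400 to deductible, leaving $11222; 30% of $11222 = $3366.60. Owner pays $5766.60; OOP now $5766.60.
#2 ($2854): deductible already satisfied, so owner's share is 30% × $2854 = $856.20. Owner owes $856.20 (running OOP $6622.80).
#3 ($2496): deductible already satisfied, so owner's share is 30% × $2496 = $748.80. Owner owes $748.80 (running OOP $7371.60).
#4 ($6249): deductible already satisfied, so owner's share is 30% × $6249 = $1874.70. Owner owes $1874.70 (running OOP $9246.30).

$1874.70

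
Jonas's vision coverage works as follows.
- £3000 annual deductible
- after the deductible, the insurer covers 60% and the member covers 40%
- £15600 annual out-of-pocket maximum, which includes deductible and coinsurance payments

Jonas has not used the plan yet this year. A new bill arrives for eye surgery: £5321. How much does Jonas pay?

Nothing has been paid toward the £3000 deductible, so the first £3000 of this charge is applied there.
The remaining £2321 (= £5321 − £3000) moves to coinsurance.
40% of £2321 = £928.40 falls to the member.
Member responsibility before any cap: £3000 + £928.40 = £3928.40.
Total out-of-pocket so far would be £0 + £3928.40 = £3928.40, below the £15600 cap — no reduction.

£3928.40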